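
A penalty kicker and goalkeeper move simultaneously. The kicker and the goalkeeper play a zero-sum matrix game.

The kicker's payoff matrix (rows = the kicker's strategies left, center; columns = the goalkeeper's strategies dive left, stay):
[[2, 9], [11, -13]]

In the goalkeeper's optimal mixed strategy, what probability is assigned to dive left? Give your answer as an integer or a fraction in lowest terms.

Row minima are 2 and -13, so the kicker's maximin is 2; column maxima are 11 and 9, so the goalkeeper's minimax is 9. These differ, so the equilibrium is in mixed strategies.
Let the goalkeeper play dive left with probability q. The kicker is indifferent when 2q + 9(1−q) = 11q − 13(1−q), giving q = 22/31.

22/31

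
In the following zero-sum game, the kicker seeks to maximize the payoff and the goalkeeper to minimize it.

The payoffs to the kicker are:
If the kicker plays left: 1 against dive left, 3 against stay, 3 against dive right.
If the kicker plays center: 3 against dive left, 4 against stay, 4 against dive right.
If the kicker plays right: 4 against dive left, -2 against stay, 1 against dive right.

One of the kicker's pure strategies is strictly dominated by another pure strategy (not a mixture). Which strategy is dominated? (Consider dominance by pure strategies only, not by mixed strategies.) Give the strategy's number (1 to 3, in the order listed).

1

Compare left with center: 3 > 1, 4 > 3, 4 > 3.
So center strictly dominates left for the kicker; left is strictly dominated.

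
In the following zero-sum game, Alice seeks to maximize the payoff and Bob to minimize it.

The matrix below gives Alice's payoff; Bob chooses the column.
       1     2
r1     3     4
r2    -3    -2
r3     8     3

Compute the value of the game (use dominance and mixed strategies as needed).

23/6

Row r2 is strictly dominated by row r1, so Alice never plays it.
The remaining 2×2 game on (r1, r3) × (1, 2) has no saddle point. Let Alice play r1 with probability p; indifference gives 3p + 8(1−p) = 4p + 3(1−p), so p = 5/6.
Similarly Bob's optimal q on 1 is 1/6, and the value is 3·(1/6) + (4)·(5/6) = 23/6.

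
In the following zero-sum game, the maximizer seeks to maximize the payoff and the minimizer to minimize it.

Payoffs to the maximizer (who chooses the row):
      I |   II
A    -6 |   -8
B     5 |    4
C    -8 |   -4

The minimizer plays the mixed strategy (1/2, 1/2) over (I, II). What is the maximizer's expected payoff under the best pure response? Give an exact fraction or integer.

9/2

A: (-6)·(1/2) + (-8)·(1/2) = -7.
B: (5)·(1/2) + (4)·(1/2) = 9/2.
C: (-8)·(1/2) + (-4)·(1/2) = -6.
The best pure response is B with expected payoff 9/2.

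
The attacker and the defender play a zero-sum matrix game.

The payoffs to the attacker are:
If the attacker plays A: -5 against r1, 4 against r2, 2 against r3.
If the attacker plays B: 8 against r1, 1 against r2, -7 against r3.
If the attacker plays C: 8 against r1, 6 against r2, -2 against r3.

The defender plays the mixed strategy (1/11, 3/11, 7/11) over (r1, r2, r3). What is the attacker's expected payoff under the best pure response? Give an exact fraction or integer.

21/11

A: (-5)·(1/11) + (4)·(3/11) + (2)·(7/11) = 21/11.
B: (8)·(1/11) + (1)·(3/11) + (-7)·(7/11) = -38/11.
C: (8)·(1/11) + (6)·(3/11) + (-2)·(7/11) = 12/11.
The best pure response is A with expected payoff 21/11.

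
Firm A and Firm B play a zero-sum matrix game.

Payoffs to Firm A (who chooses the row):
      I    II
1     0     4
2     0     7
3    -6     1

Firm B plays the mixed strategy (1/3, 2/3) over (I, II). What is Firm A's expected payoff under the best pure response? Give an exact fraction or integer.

1: (0)·(1/3) + (4)·(2/3) = 8/3.
2: (0)·(1/3) + (7)·(2/3) = 14/3.
3: (-6)·(1/3) + (1)·(2/3) = -4/3.
The best pure response is 2 with expected payoff 14/3.

14/3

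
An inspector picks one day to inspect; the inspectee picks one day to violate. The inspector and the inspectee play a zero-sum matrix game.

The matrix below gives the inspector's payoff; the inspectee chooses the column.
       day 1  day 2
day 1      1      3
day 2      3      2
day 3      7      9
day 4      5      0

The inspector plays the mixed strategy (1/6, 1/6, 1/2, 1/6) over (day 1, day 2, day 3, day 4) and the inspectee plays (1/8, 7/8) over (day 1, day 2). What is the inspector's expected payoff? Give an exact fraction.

127/24

Against (1/8, 7/8), each row's expected payoff is day 1: 11/4; day 2: 17/8; day 3: 35/4; day 4: 5/8.
Taking the (1/6, 1/6, 1/2, 1/6)-weighted average: (1/6)·(11/4) + (1/6)·(17/8) + (1/2)·(35/4) + (1/6)·(5/8) = 127/24.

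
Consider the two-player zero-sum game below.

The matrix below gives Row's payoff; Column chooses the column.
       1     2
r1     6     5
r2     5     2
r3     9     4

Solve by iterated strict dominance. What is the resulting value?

5

Column 1 is strictly dominated by 2 for Column (5<6, 2<5, 4<9); eliminate 1.
Row r3 is strictly dominated by row r1 (5>4); eliminate r3.
Row r2 is strictly dominated by row r1 (5>2); eliminate r2.
Only (r1, 2) remains, with payoff 5.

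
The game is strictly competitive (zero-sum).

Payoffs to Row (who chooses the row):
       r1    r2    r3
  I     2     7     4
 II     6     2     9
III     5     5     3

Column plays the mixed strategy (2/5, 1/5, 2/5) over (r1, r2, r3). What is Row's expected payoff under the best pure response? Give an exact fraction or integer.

32/5

I: (2)·(2/5) + (7)·(1/5) + (4)·(2/5) = 19/5.
II: (6)·(2/5) + (2)·(1/5) + (9)·(2/5) = 32/5.
III: (5)·(2/5) + (5)·(1/5) + (3)·(2/5) = 21/5.
The best pure response is II with expected payoff 32/5.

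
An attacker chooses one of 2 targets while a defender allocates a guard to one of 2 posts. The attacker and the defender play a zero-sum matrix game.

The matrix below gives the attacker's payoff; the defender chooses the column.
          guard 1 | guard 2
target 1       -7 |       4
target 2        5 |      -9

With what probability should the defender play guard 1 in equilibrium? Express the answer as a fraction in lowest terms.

13/25

Row minima are -7 and -9, so the attacker's maximin is -7; column maxima are 5 and 4, so the defender's minimax is 4. These differ, so the equilibrium is in mixed strategies.
Let the defender play guard 1 with probability q. The attacker is indifferent when −7q + 4(1−q) = 5q − 9(1−q), giving q = 13/25.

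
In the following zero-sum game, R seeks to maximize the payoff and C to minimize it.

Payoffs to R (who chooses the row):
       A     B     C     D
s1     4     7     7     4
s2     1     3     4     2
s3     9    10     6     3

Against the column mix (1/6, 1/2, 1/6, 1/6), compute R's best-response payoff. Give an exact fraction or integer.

s1: (4)·(1/6) + (7)·(1/2) + (7)·(1/6) + (4)·(1/6) = 6.
s2: (1)·(1/6) + (3)·(1/2) + (4)·(1/6) + (2)·(1/6) = 8/3.
s3: (9)·(1/6) + (10)·(1/2) + (6)·(1/6) + (3)·(1/6) = 8.
The best pure response is s3 with expected payoff 8.

8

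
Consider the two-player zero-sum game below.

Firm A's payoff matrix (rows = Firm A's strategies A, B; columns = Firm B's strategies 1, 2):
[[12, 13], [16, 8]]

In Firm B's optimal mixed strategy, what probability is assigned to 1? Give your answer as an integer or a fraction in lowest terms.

Row minima are 12 and 8, so Firm A's maximin is 12; column maxima are 16 and 13, so Firm B's minimax is 13. These differ, so the equilibrium is in mixed strategies.
Let Firm B play 1 with probability q. Firm A is indifferent when 12q + 13(1−q) = 16q + 8(1−q), giving q = 5/9.

5/9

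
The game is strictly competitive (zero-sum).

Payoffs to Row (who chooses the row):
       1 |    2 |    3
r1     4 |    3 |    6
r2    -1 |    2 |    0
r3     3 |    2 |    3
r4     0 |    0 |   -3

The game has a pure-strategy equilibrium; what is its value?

3

Row minima: 3, -1, 2, -3 → Row's maximin is 3.
Column maxima: 4, 3, 6 → Column's minimax is 3.
They coincide at (r1, 2), so the value is 3.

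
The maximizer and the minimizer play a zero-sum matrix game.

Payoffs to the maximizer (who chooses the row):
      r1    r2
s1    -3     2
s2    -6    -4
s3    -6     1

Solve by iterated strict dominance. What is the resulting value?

Row s3 is strictly dominated by row s1 (-3>-6, 2>1); eliminate s3.
Column r2 is strictly dominated by r1 for the minimizer (-3<2, -6<-4); eliminate r2.
Row s2 is strictly dominated by row s1 (-3>-6); eliminate s2.
Only (s1, r1) remains, with payoff -3.

-3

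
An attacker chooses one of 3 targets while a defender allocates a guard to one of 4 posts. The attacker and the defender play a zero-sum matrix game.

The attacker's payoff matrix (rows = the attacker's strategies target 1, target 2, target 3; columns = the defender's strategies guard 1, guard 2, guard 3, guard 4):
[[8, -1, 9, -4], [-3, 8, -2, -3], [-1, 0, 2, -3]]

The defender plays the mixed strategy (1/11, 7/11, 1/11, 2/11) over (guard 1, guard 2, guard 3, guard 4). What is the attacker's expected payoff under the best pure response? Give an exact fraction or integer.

target 1: (8)·(1/11) + (-1)·(7/11) + (9)·(1/11) + (-4)·(2/11) = 2/11.
target 2: (-3)·(1/11) + (8)·(7/11) + (-2)·(1/11) + (-3)·(2/11) = 45/11.
target 3: (-1)·(1/11) + (0)·(7/11) + (2)·(1/11) + (-3)·(2/11) = -5/11.
The best pure response is target 2 with expected payoff 45/11.

45/11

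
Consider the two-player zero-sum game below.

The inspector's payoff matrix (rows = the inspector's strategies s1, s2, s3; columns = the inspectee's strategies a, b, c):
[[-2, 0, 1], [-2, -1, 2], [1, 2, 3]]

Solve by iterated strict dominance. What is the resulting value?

Column b is strictly dominated by a for the inspectee (-2<0, -2<-1, 1<2); eliminate b.
Column c is strictly dominated by a for the inspectee (-2<1, -2<2, 1<3); eliminate c.
Row s1 is strictly dominated by row s3 (1>-2); eliminate s1.
Row s2 is strictly dominated by row s3 (1>-2); eliminate s2.
Only (s3, a) remains, with payoff 1.

1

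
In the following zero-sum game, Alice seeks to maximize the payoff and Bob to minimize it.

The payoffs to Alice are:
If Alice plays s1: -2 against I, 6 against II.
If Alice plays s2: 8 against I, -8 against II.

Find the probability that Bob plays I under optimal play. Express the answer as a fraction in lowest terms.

Row minima are -2 and -8, so Alice's maximin is -2; column maxima are 8 and 6, so Bob's minimax is 6. These differ, so the equilibrium is in mixed strategies.
Let Bob play I with probability q. Alice is indifferent when −2q + 6(1−q) = 8q − 8(1−q), giving q = 7/12.

7/12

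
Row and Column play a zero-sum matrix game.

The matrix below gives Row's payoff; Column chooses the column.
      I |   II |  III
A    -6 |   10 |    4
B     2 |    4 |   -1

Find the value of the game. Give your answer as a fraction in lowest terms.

Column II is strictly dominated by III for Column (it gives Row more in every row).
The remaining 2×2 game on (A, B) × (I, III) has no saddle point. Let Row play A with probability p; indifference gives −6p + 2(1−p) = 4p − (1−p), so p = 3/13.
Similarly Column's optimal q on I is 5/13, and the value is -6·(5/13) + (4)·(8/13) = 2/13.

2/13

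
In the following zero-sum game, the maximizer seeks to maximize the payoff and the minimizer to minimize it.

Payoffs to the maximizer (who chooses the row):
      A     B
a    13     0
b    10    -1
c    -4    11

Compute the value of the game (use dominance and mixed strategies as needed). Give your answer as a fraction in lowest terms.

Row b is strictly dominated by row a, so the maximizer never plays it.
The remaining 2×2 game on (a, c) × (A, B) has no saddle point. Let the maximizer play a with probability p; indifference gives 13p − 4(1−p) = 11(1−p), so p = 15/28.
Similarly the minimizer's optimal q on A is 11/28, and the value is 13·(11/28) + (0)·(17/28) = 143/28.

143/28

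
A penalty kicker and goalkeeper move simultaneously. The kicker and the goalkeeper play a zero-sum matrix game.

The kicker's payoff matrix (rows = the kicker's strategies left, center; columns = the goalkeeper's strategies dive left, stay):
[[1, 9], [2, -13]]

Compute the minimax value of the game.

31/23

Row minima are 1 and -13, so the kicker's maximin is 1; column maxima are 2 and 9, so the goalkeeper's minimax is 2. These differ, so the equilibrium is in mixed strategies.
Let the kicker play left with probability p. The goalkeeper is indifferent when p + 2(1−p) = 9p − 13(1−p), giving p = 15/23.
Let the goalkeeper play dive left with probability q. The kicker is indifferent when q + 9(1−q) = 2q − 13(1−q), giving q = 22/23.
The value is 1·(22/23) + (9)·(1/23) = 31/23.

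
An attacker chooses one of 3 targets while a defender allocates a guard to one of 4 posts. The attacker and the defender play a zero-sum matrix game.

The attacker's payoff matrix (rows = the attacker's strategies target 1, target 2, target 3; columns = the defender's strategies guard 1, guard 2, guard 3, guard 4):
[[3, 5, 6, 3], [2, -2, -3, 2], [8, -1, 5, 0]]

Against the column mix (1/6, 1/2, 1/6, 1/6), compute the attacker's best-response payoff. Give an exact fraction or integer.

target 1: (3)·(1/6) + (5)·(1/2) + (6)·(1/6) + (3)·(1/6) = 9/2.
target 2: (2)·(1/6) + (-2)·(1/2) + (-3)·(1/6) + (2)·(1/6) = -5/6.
target 3: (8)·(1/6) + (-1)·(1/2) + (5)·(1/6) + (0)·(1/6) = 5/3.
The best pure response is target 1 with expected payoff 9/2.

9/2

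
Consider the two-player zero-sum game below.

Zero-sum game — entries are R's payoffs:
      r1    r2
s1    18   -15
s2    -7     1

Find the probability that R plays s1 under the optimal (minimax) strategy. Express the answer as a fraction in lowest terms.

8/41

Row minima are -15 and -7, so R's maximin is -7; column maxima are 18 and 1, so C's minimax is 1. These differ, so the equilibrium is in mixed strategies.
Let R play s1 with probability p. C is indifferent when 18p − 7(1−p) = −15p + (1−p), giving p = 8/41.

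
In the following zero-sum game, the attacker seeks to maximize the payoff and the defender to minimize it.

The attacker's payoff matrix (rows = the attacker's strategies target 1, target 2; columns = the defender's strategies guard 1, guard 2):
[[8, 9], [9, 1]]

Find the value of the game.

Row minima are 8 and 1, so the attacker's maximin is 8; column maxima are 9 and 9, so the defender's minimax is 9. These differ, so the equilibrium is in mixed strategies.
Let the attacker play target 1 with probability p. The defender is indifferent when 8p + 9(1−p) = 9p + (1−p), giving p = 8/9.
Let the defender play guard 1 with probability q. The attacker is indifferent when 8q + 9(1−q) = 9q + (1−q), giving q = 8/9.
The value is 8·(8/9) + (9)·(1/9) = 73/9.

73/9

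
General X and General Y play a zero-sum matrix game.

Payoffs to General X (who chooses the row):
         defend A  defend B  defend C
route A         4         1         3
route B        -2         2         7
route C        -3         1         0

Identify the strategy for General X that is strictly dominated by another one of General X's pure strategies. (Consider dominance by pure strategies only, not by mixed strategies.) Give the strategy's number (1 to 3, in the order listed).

3

Compare route C with route B: -2 > -3, 2 > 1, 7 > 0.
So route B strictly dominates route C for General X; route C is strictly dominated.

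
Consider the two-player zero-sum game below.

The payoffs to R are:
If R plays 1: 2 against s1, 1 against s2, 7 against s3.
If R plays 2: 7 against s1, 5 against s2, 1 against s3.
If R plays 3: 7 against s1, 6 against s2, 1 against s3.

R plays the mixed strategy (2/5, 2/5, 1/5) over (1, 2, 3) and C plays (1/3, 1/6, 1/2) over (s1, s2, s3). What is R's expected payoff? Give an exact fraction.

119/30

Against (1/3, 1/6, 1/2), each row's expected payoff is 1: 13/3; 2: 11/3; 3: 23/6.
Taking the (2/5, 2/5, 1/5)-weighted average: (2/5)·(13/3) + (2/5)·(11/3) + (1/5)·(23/6) = 119/30.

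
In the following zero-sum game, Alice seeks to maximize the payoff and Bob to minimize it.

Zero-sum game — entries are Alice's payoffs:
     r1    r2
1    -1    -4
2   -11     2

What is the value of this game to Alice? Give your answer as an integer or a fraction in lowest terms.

Row minima are -4 and -11, so Alice's maximin is -4; column maxima are -1 and 2, so Bob's minimax is -1. These differ, so the equilibrium is in mixed strategies.
Let Alice play 1 with probability p. Bob is indifferent when −p − 11(1−p) = −4p + 2(1−p), giving p = 13/16.
Let Bob play r1 with probability q. Alice is indifferent when −q − 4(1−q) = −11q + 2(1−q), giving q = 3/8.
The value is -1·(3/8) + (-4)·(5/8) = -23/8.

-23/8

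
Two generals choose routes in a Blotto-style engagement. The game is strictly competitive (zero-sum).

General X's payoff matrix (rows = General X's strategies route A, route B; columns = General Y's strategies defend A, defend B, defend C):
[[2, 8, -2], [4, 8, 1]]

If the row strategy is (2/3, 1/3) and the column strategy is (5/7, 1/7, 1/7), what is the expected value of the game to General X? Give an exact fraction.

61/21

Against (5/7, 1/7, 1/7), each row's expected payoff is route A: 16/7; route B: 29/7.
Taking the (2/3, 1/3)-weighted average: (2/3)·(16/7) + (1/3)·(29/7) = 61/21.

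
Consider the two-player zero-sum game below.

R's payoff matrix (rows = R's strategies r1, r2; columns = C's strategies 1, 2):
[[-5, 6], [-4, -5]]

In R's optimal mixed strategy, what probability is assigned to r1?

1/12

Row minima are -5 and -5, so R's maximin is -5; column maxima are -4 and 6, so C's minimax is -4. These differ, so the equilibrium is in mixed strategies.
Let R play r1 with probability p. C is indifferent when −5p − 4(1−p) = 6p − 5(1−p), giving p = 1/12.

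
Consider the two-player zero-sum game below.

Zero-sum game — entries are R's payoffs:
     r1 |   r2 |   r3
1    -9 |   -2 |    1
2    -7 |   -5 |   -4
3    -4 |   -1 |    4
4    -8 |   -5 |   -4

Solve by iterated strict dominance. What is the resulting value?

Column r3 is strictly dominated by r1 for C (-9<1, -7<-4, -4<4, -8<-4); eliminate r3.
Row 4 is strictly dominated by row 3 (-4>-8, -1>-5); eliminate 4.
Column r2 is strictly dominated by r1 for C (-9<-2, -7<-5, -4<-1); eliminate r2.
Row 2 is strictly dominated by row 3 (-4>-7); eliminate 2.
Row 1 is strictly dominated by row 3 (-4>-9); eliminate 1.
Only (3, r1) remains, with payoff -4.

-4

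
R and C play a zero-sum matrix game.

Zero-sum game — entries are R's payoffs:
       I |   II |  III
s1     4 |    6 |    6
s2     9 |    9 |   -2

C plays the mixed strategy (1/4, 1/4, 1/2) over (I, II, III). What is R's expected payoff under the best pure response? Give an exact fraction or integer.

11/2

s1: (4)·(1/4) + (6)·(1/4) + (6)·(1/2) = 11/2.
s2: (9)·(1/4) + (9)·(1/4) + (-2)·(1/2) = 7/2.
The best pure response is s1 with expected payoff 11/2.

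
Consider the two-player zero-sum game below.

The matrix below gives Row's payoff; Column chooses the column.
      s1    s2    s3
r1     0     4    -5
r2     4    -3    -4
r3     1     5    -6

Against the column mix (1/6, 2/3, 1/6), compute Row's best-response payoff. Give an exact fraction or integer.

5/2

r1: (0)·(1/6) + (4)·(2/3) + (-5)·(1/6) = 11/6.
r2: (4)·(1/6) + (-3)·(2/3) + (-4)·(1/6) = -2.
r3: (1)·(1/6) + (5)·(2/3) + (-6)·(1/6) = 5/2.
The best pure response is r3 with expected payoff 5/2.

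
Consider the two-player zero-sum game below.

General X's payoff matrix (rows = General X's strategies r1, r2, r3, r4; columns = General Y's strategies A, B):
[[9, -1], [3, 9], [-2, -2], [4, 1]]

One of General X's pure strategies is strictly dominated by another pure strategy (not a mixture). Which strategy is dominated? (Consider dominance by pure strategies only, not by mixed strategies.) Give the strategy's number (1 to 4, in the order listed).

Compare r3 with r1: 9 > -2, -1 > -2.
So r1 strictly dominates r3 for General X; r3 is strictly dominated.

3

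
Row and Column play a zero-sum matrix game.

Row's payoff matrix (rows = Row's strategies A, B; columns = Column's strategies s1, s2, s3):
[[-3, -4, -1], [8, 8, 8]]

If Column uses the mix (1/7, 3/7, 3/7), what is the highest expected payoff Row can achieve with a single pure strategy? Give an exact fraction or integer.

8

A: (-3)·(1/7) + (-4)·(3/7) + (-1)·(3/7) = -18/7.
B: (8)·(1/7) + (8)·(3/7) + (8)·(3/7) = 8.
The best pure response is B with expected payoff 8.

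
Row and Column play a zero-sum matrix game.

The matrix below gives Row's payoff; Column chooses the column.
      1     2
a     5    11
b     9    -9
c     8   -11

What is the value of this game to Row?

Row c is strictly dominated by row b, so Row never plays it.
The remaining 2×2 game on (a, b) × (1, 2) has no saddle point. Let Row play a with probability p; indifference gives 5p + 9(1−p) = 11p − 9(1−p), so p = 3/4.
Similarly Column's optimal q on 1 is 5/6, and the value is 5·(5/6) + (11)·(1/6) = 6.

6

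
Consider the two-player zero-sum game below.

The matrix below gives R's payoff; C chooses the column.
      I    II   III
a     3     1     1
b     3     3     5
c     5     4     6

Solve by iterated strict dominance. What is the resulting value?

4

Row a is strictly dominated by row c (5>3, 4>1, 6>1); eliminate a.
Row b is strictly dominated by row c (5>3, 4>3, 6>5); eliminate b.
Column I is strictly dominated by II for C (4<5); eliminate I.
Column III is strictly dominated by II for C (4<6); eliminate III.
Only (c, II) remains, with payoff 4.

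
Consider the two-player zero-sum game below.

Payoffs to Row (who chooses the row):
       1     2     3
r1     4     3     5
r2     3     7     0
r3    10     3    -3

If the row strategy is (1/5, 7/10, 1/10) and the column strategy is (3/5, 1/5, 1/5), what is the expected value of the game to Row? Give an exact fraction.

91/25

Against (3/5, 1/5, 1/5), each row's expected payoff is r1: 4; r2: 16/5; r3: 6.
Taking the (1/5, 7/10, 1/10)-weighted average: (1/5)·(4) + (7/10)·(16/5) + (1/10)·(6) = 91/25.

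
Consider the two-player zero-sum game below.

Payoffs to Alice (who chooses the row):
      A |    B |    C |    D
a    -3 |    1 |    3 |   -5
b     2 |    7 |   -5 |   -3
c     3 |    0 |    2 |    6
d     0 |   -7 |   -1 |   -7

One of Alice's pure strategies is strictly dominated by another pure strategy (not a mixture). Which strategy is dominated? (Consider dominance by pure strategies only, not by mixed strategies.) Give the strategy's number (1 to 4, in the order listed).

Compare d with c: 3 > 0, 0 > -7, 2 > -1, 6 > -7.
So c strictly dominates d for Alice; d is strictly dominated.

4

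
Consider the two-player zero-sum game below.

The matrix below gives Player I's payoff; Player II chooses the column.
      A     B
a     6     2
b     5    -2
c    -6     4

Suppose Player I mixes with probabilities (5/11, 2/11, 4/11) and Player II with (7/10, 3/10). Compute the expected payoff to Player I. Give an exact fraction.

Against (7/10, 3/10), each row's expected payoff is a: 24/5; b: 29/10; c: -3.
Taking the (5/11, 2/11, 4/11)-weighted average: (5/11)·(24/5) + (2/11)·(29/10) + (4/11)·(-3) = 89/55.

89/55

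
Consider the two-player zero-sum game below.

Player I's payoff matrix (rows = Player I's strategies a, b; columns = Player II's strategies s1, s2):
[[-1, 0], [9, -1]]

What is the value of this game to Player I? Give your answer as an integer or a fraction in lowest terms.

-1/11

Row minima are -1 and -1, so Player I's maximin is -1; column maxima are 9 and 0, so Player II's minimax is 0. These differ, so the equilibrium is in mixed strategies.
Let Player I play a with probability p. Player II is indifferent when −p + 9(1−p) = −(1−p), giving p = 10/11.
Let Player II play s1 with probability q. Player I is indifferent when −q = 9q − (1−q), giving q = 1/11.
The value is -1·(1/11) + (0)·(10/11) = -1/11.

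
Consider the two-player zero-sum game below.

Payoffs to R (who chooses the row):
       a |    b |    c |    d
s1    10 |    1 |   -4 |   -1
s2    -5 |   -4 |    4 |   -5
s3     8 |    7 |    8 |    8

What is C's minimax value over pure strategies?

7

The worst case (largest entry) in each column is a: 10, b: 7, c: 8, d: 8.
The best (smallest) of these is 7.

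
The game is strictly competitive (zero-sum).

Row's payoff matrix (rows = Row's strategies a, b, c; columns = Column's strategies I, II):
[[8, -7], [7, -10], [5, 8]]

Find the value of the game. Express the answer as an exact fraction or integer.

11/2

Row b is strictly dominated by row a, so Row never plays it.
The remaining 2×2 game on (a, c) × (I, II) has no saddle point. Let Row play a with probability p; indifference gives 8p + 5(1−p) = −7p + 8(1−p), so p = 1/6.
Similarly Column's optimal q on I is 5/6, and the value is 8·(5/6) + (-7)·(1/6) = 11/2.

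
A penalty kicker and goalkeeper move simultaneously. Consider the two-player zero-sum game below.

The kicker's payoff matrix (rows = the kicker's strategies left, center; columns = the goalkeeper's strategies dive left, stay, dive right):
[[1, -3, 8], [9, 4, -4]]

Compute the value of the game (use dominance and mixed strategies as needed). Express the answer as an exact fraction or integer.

Column dive left is strictly dominated by stay for the goalkeeper (it gives the kicker more in every row).
The remaining 2×2 game on (left, center) × (stay, dive right) has no saddle point. Let the kicker play left with probability p; indifference gives −3p + 4(1−p) = 8p − 4(1−p), so p = 8/19.
Similarly the goalkeeper's optimal q on stay is 12/19, and the value is -3·(12/19) + (8)·(7/19) = 20/19.

20/19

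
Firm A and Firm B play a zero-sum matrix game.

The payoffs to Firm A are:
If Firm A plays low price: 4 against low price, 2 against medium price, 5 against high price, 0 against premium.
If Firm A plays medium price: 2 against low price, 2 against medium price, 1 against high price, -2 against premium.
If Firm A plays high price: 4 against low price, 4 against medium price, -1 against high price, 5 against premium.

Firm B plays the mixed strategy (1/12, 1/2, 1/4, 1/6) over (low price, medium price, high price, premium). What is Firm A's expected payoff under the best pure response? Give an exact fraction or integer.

low price: (4)·(1/12) + (2)·(1/2) + (5)·(1/4) + (0)·(1/6) = 31/12.
medium price: (2)·(1/12) + (2)·(1/2) + (1)·(1/4) + (-2)·(1/6) = 13/12.
high price: (4)·(1/12) + (4)·(1/2) + (-1)·(1/4) + (5)·(1/6) = 35/12.
The best pure response is high price with expected payoff 35/12.

35/12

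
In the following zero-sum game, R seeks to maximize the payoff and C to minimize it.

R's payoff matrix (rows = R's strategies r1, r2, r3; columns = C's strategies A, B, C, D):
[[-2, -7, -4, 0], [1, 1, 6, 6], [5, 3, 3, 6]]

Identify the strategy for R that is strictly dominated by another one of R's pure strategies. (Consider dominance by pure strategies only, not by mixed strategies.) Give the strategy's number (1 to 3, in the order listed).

1

Compare r1 with r2: 1 > -2, 1 > -7, 6 > -4, 6 > 0.
So r2 strictly dominates r1 for R; r1 is strictly dominated.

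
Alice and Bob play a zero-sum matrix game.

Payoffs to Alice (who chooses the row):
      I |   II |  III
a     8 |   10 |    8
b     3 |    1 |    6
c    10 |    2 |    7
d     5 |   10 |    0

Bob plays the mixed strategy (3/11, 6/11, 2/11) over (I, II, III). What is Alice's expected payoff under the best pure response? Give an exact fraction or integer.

a: (8)·(3/11) + (10)·(6/11) + (8)·(2/11) = 100/11.
b: (3)·(3/11) + (1)·(6/11) + (6)·(2/11) = 27/11.
c: (10)·(3/11) + (2)·(6/11) + (7)·(2/11) = 56/11.
d: (5)·(3/11) + (10)·(6/11) + (0)·(2/11) = 75/11.
The best pure response is a with expected payoff 100/11.

100/11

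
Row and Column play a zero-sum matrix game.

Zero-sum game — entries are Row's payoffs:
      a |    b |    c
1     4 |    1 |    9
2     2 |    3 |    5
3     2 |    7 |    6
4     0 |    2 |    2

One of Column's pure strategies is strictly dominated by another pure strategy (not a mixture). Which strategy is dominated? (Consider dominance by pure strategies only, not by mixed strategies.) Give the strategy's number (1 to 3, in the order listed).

Column prefers columns that give Row less. Compare c with a: 4 < 9, 2 < 5, 2 < 6, 0 < 2.
So a strictly dominates c for Column; c is strictly dominated.

3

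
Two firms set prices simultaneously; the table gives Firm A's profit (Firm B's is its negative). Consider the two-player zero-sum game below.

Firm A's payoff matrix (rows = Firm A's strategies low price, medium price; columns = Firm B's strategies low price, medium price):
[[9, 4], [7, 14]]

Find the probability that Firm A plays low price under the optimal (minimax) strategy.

Row minima are 4 and 7, so Firm A's maximin is 7; column maxima are 9 and 14, so Firm B's minimax is 9. These differ, so the equilibrium is in mixed strategies.
Let Firm A play low price with probability p. Firm B is indifferent when 9p + 7(1−p) = 4p + 14(1−p), giving p = 7/12.

7/12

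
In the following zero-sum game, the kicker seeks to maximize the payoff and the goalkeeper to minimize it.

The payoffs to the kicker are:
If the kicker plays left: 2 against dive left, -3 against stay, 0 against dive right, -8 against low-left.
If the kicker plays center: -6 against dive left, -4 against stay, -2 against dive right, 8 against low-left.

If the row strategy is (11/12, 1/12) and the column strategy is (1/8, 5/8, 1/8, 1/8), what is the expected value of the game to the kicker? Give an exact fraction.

Against (1/8, 5/8, 1/8, 1/8), each row's expected payoff is left: -21/8; center: -5/2.
Taking the (11/12, 1/12)-weighted average: (11/12)·(-21/8) + (1/12)·(-5/2) = -251/96.

-251/96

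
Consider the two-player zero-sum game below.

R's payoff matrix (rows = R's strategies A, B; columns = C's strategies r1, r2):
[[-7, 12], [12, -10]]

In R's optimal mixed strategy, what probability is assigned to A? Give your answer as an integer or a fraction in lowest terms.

22/41

Row minima are -7 and -10, so R's maximin is -7; column maxima are 12 and 12, so C's minimax is 12. These differ, so the equilibrium is in mixed strategies.
Let R play A with probability p. C is indifferent when −7p + 12(1−p) = 12p − 10(1−p), giving p = 22/41.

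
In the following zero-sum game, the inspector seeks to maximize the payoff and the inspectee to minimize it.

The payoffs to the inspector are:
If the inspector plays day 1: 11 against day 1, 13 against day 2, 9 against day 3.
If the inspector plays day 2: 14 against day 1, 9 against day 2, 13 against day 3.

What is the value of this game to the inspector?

11

Column day 1 is strictly dominated by day 3 for the inspectee (it gives the inspector more in every row).
The remaining 2×2 game on (day 1, day 2) × (day 2, day 3) has no saddle point. Let the inspector play day 1 with probability p; indifference gives 13p + 9(1−p) = 9p + 13(1−p), so p = 1/2.
Similarly the inspectee's optimal q on day 2 is 1/2, and the value is 13·(1/2) + (9)·(1/2) = 11.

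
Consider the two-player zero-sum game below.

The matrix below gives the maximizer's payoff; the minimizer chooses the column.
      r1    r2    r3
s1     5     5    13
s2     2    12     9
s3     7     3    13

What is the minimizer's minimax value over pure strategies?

7

The worst case (largest entry) in each column is r1: 7, r2: 12, r3: 13.
The best (smallest) of these is 7.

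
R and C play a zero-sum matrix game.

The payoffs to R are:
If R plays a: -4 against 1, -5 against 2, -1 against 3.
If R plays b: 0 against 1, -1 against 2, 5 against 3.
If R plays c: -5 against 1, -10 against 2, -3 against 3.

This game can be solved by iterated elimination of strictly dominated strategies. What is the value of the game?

Row c is strictly dominated by row a (-4>-5, -5>-10, -1>-3); eliminate c.
Row a is strictly dominated by row b (0>-4, -1>-5, 5>-1); eliminate a.
Column 3 is strictly dominated by 1 for C (0<5); eliminate 3.
Column 1 is strictly dominated by 2 for C (-1<0); eliminate 1.
Only (b, 2) remains, with payoff -1.

-1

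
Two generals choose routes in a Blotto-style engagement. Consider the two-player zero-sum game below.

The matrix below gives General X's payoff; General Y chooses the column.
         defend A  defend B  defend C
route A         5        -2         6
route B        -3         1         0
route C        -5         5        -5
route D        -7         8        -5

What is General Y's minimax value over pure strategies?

The worst case (largest entry) in each column is defend A: 5, defend B: 8, defend C: 6.
The best (smallest) of these is 5.

5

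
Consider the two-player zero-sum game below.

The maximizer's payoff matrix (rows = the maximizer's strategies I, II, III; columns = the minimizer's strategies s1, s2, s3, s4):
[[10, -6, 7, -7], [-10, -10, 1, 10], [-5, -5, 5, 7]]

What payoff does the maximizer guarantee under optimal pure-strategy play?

Row minima: -7, -10, -5 → the maximizer's maximin is -5.
Column maxima: 10, -5, 7, 10 → the minimizer's minimax is -5.
They coincide at (III, s2), so the value is -5.

-5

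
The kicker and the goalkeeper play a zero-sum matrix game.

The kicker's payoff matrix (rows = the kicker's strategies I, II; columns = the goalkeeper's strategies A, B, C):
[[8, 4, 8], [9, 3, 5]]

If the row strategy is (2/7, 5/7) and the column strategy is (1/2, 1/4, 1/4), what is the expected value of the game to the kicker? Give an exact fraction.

Against (1/2, 1/4, 1/4), each row's expected payoff is I: 7; II: 13/2.
Taking the (2/7, 5/7)-weighted average: (2/7)·(7) + (5/7)·(13/2) = 93/14.

93/14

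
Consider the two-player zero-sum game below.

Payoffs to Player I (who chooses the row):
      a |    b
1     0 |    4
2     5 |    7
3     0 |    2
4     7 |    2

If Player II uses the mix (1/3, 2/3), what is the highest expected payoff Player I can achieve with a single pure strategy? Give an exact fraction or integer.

19/3

1: (0)·(1/3) + (4)·(2/3) = 8/3.
2: (5)·(1/3) + (7)·(2/3) = 19/3.
3: (0)·(1/3) + (2)·(2/3) = 4/3.
4: (7)·(1/3) + (2)·(2/3) = 11/3.
The best pure response is 2 with expected payoff 19/3.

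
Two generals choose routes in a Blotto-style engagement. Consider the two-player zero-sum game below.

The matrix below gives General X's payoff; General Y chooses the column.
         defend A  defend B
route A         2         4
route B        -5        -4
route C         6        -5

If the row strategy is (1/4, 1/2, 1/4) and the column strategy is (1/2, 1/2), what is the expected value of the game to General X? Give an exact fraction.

-11/8

Against (1/2, 1/2), each row's expected payoff is route A: 3; route B: -9/2; route C: 1/2.
Taking the (1/4, 1/2, 1/4)-weighted average: (1/4)·(3) + (1/2)·(-9/2) + (1/4)·(1/2) = -11/8.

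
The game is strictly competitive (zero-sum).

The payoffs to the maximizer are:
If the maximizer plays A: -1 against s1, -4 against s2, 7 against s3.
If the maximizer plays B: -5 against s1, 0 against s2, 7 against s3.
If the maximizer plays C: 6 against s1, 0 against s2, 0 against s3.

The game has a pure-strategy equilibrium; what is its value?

0

Row minima: -4, -5, 0 → the maximizer's maximin is 0.
Column maxima: 6, 0, 7 → the minimizer's minimax is 0.
They coincide at (C, s2), so the value is 0.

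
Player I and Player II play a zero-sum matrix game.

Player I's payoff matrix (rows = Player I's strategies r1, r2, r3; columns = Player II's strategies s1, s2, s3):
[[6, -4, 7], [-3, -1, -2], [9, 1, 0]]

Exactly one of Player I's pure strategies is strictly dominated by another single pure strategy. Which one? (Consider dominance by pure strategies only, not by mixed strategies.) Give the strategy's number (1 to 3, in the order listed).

2

Compare r2 with r3: 9 > -3, 1 > -1, 0 > -2.
So r3 strictly dominates r2 for Player I; r2 is strictly dominated.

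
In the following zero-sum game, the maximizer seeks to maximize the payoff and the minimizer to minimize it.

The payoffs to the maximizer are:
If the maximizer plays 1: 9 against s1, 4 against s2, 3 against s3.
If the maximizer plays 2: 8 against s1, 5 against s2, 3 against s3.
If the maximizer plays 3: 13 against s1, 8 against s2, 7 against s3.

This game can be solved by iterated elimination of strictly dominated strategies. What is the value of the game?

7

Column s2 is strictly dominated by s3 for the minimizer (3<4, 3<5, 7<8); eliminate s2.
Row 2 is strictly dominated by row 3 (13>8, 7>3); eliminate 2.
Row 1 is strictly dominated by row 3 (13>9, 7>3); eliminate 1.
Column s1 is strictly dominated by s3 for the minimizer (7<13); eliminate s1.
Only (3, s3) remains, with payoff 7.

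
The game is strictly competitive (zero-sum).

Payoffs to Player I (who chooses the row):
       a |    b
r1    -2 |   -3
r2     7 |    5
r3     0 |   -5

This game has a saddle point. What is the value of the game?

5

Row minima: -3, 5, -5 → Player I's maximin is 5.
Column maxima: 7, 5 → Player II's minimax is 5.
They coincide at (r2, b), so the value is 5.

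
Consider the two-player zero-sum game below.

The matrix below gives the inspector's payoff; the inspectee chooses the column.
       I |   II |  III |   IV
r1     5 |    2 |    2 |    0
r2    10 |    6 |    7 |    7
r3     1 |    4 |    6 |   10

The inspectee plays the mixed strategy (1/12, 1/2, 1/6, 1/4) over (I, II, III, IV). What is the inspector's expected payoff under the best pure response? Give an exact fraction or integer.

r1: (5)·(1/12) + (2)·(1/2) + (2)·(1/6) + (0)·(1/4) = 7/4.
r2: (10)·(1/12) + (6)·(1/2) + (7)·(1/6) + (7)·(1/4) = 27/4.
r3: (1)·(1/12) + (4)·(1/2) + (6)·(1/6) + (10)·(1/4) = 67/12.
The best pure response is r2 with expected payoff 27/4.

27/4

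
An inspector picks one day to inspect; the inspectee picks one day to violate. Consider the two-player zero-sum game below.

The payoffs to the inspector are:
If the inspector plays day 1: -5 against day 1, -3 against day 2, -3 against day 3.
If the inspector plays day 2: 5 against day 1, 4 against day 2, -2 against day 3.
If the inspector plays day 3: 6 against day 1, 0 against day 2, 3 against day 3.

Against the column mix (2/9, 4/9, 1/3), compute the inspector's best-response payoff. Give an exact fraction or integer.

day 1: (-5)·(2/9) + (-3)·(4/9) + (-3)·(1/3) = -31/9.
day 2: (5)·(2/9) + (4)·(4/9) + (-2)·(1/3) = 20/9.
day 3: (6)·(2/9) + (0)·(4/9) + (3)·(1/3) = 7/3.
The best pure response is day 3 with expected payoff 7/3.

7/3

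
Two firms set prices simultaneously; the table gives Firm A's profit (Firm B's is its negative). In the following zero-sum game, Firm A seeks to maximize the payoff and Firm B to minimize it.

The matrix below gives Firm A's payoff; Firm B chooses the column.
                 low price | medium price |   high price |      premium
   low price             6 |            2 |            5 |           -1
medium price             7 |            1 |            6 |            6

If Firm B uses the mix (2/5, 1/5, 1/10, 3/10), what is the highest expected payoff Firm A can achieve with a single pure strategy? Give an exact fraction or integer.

low price: (6)·(2/5) + (2)·(1/5) + (5)·(1/10) + (-1)·(3/10) = 3.
medium price: (7)·(2/5) + (1)·(1/5) + (6)·(1/10) + (6)·(3/10) = 27/5.
The best pure response is medium price with expected payoff 27/5.

27/5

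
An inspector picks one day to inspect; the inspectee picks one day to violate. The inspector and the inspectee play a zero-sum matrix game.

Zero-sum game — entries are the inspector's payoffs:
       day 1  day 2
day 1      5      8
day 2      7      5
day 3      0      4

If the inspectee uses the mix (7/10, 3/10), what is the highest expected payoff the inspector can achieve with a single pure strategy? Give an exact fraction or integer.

day 1: (5)·(7/10) + (8)·(3/10) = 59/10.
day 2: (7)·(7/10) + (5)·(3/10) = 32/5.
day 3: (0)·(7/10) + (4)·(3/10) = 6/5.
The best pure response is day 2 with expected payoff 32/5.

32/5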